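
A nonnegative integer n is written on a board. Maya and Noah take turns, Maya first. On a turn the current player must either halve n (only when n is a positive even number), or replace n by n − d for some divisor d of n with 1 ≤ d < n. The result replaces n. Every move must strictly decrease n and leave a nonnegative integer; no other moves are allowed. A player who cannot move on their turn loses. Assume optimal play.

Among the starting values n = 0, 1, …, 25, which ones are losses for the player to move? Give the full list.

0, 1, 3, 5, 7, 9, 11, 13, 15, 17, 19, 21, 23, 25

Classify positions by backward induction: terminal positions (no move available) are L. From any other position, the mover wins iff some move reaches an L.
n=0: no move → L
n=1: no move → L
n=2: W (go to 1, an L position)
n=3: L (sole option 2(W) is W)
n=4: W (go to 3, an L position)
n=5: L (sole option 4(W) is W)
n=6: W (go to 3, an L position)
n=7: L (sole option 6(W) is W)
n=8: W (go to 7, an L position)
n=9: L (options 6(W), 8(W) are all W)
n=10: W (go to 5, an L position)
n=11: L (sole option 10(W) is W)
n=12: W (go to 9, an L position)
n=13: L (sole option 12(W) is W)
n=14: W (go to 7, an L position)
n=15: L (options 10(W), 12(W), 14(W) are all W)
n=16: W (go to 15, an L position)
n=17: L (sole option 16(W) is W)
n=18: W (go to 9, an L position)
n=19: L (sole option 18(W) is W)
n=20: W (go to 15, an L position)
n=21: L (options 14(W), 18(W), 20(W) are all W)
n=22: W (go to 11, an L position)
n=23: L (sole option 22(W) is W)
n=24: W (go to 21, an L position)
n=25: L (options 20(W), 24(W) are all W)
Reading off the rows marked L gives the requested list; there are 14 such values of n.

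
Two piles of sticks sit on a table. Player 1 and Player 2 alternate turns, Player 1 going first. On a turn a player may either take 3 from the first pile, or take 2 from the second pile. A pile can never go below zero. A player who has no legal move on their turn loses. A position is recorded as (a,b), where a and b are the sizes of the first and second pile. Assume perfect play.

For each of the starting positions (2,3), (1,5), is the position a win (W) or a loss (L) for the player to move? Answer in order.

Classify positions by backward induction: terminal positions (no move available) are L. From any other position, the mover wins iff some move reaches an L.
No move ever increases a pile, so every position that can arise here has a ≤ 2 and b ≤ 5; it is enough to label the cells with 0 ≤ a ≤ 2 and 0 ≤ b ≤ 5.
Every move lowers a or b (never raises either), so fill the grid row by row in increasing a, and left to right within a row: each cell's successors are then already labelled.
      b=0  b=1  b=2  b=3  b=4  b=5
a=0:    L    L    W    W    L    L
a=1:    L    L    W    W    L    L
a=2:    L    L    W    W    L    L
Cells with no legal move (terminal, hence L): (0,0), (0,1), (1,0), (1,1), (2,0), (2,1).
The remaining L cells, each justified by listing all of its moves:
(0,4): →(0,2)(W) only, which is W, so L
(0,5): →(0,3)(W) only, which is W, so L
(1,4): →(1,2)(W) only, which is W, so L
(1,5): →(1,3)(W) only, which is W, so L
(2,4): →(2,2)(W) only, which is W, so L
(2,5): →(2,3)(W) only, which is W, so L
Every other cell has at least one move into one of the L cells above, so it is W.
(2,3): the move to (2,1) reaches an L cell, so W
(1,5): one of the L cells justified above, so L

(2,3): W, (1,5): L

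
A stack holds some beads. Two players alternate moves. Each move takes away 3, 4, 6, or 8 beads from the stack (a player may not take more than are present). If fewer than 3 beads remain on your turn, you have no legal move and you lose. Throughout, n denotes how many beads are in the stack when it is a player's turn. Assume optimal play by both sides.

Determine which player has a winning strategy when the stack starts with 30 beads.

Build the W/L table. Terminal = L. A non-terminal position is W if it has a move to some L; otherwise it is L.
n=0: no move → L
n=1: no move → L
n=2: no move → L
n=3: W (go to 0, an L position)
n=4: W (go to 1, an L position)
n=5: W (go to 2, an L position)
n=6: W (go to 2, an L position)
n=7: W (go to 1, an L position)
n=8: W (go to 2, an L position)
n=9: W (go to 1, an L position)
n=10: W (go to 2, an L position)
n=11: L (options 8(W), 7(W), 5(W), 3(W) are all W)
n=12: L (options 9(W), 8(W), 6(W), 4(W) are all W)
n=13: L (options 10(W), 9(W), 7(W), 5(W) are all W)
n=14: W (go to 11, an L position)
n=15: W (go to 12, an L position)
n=16: W (go to 13, an L position)
n=17: W (go to 13, an L position)
n=18: W (go to 12, an L position)
n=19: W (go to 13, an L position)
n=20: W (go to 12, an L position)
n=21: W (go to 13, an L position)
n=22: L (options 19(W), 18(W), 16(W), 14(W) are all W)
n=23: L (options 20(W), 19(W), 17(W), 15(W) are all W)
n=24: L (options 21(W), 20(W), 18(W), 16(W) are all W)
n=25: W (go to 22, an L position)
n=26: W (go to 23, an L position)
n=27: W (go to 24, an L position)
n=28: W (go to 24, an L position)
n=29: W (go to 23, an L position)
n=30: W (go to 24, an L position)
From 30 the player to move can remove 6, leaving 24, reaching an L position.

The first player wins.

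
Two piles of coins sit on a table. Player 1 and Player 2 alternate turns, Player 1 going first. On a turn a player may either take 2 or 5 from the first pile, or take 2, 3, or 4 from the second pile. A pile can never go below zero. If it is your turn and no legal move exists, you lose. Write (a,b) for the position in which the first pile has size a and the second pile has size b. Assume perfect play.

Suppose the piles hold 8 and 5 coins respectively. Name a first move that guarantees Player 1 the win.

Move to (8,1).

Positions with no move are L. A position that does have a move is losing for the player to move precisely when every available move leads to a winning position for the opponent. Fill in the labels:
No move ever increases a pile, so every position that can arise here has a ≤ 8 and b ≤ 5; it is enough to label the cells with 0 ≤ a ≤ 8 and 0 ≤ b ≤ 5.
Every move lowers a or b (never raises either), so fill the grid row by row in increasing a, and left to right within a row: each cell's successors are then already labelled.
      b=0  b=1  b=2  b=3  b=4  b=5
a=0:    L    L    W    W    W    W
a=1:    L    L    W    W    W    W
a=2:    W    W    L    L    W    W
a=3:    W    W    L    L    W    W
a=4:    L    L    W    W    W    W
a=5:    W    W    W    W    L    L
a=6:    W    W    L    L    W    W
a=7:    L    L    W    W    W    W
a=8:    L    L    W    W    W    W
Cells with no legal move (terminal, hence L): (0,0), (0,1), (1,0), (1,1).
The remaining L cells, each justified by listing all of its moves:
(2,2): →(0,2)(W), (2,0)(W) — all W, so L
(2,3): →(0,3)(W), (2,1)(W), (2,0)(W) — all W, so L
(3,2): →(1,2)(W), (3,0)(W) — all W, so L
(3,3): →(1,3)(W), (3,1)(W), (3,0)(W) — all W, so L
(4,0): →(2,0)(W) only, which is W, so L
(4,1): →(2,1)(W) only, which is W, so L
(5,4): →(3,4)(W), (0,4)(W), (5,2)(W), (5,1)(W), (5,0)(W) — all W, so L
(5,5): →(3,5)(W), (0,5)(W), (5,3)(W), (5,2)(W), (5,1)(W) — all W, so L
(6,2): →(4,2)(W), (1,2)(W), (6,0)(W) — all W, so L
(6,3): →(4,3)(W), (1,3)(W), (6,1)(W), (6,0)(W) — all W, so L
(7,0): →(5,0)(W), (2,0)(W) — all W, so L
(7,1): →(5,1)(W), (2,1)(W) — all W, so L
(8,0): →(6,0)(W), (3,0)(W) — all W, so L
(8,1): →(6,1)(W), (3,1)(W) — all W, so L
Every other cell has at least one move into one of the L cells above, so it is W.
From (8,5), the L positions reachable in one move are: (8,1).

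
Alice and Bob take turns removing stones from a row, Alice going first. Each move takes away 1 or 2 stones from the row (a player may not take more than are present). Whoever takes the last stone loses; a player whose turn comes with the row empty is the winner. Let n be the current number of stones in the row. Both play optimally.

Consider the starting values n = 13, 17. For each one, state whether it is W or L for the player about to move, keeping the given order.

13: L, 17: W

Use the standard recursion: the mover wins at a terminal position; elsewhere, the mover wins exactly when some move hands the opponent an L position.
n=0: no move; the opponent has just taken the last stone and therefore loses → W
n=1: →0(W) only, which is W, so L
n=2: →1(L), so W
n=3: →1(L), so W
n=4: →3(W), 2(W) — all W, so L
n=5: →4(L), so W
n=6: →4(L), so W
n=7: →6(W), 5(W) — all W, so L
n=8: →7(L), so W
n=9: →7(L), so W
n=10: →9(W), 8(W) — all W, so L
n=11: →10(L), so W
n=12: →10(L), so W
n=13: →12(W), 11(W) — all W, so L
n=14: →13(L), so W
n=15: →13(L), so W
n=16: →15(W), 14(W) — all W, so L
n=17: →16(L), so W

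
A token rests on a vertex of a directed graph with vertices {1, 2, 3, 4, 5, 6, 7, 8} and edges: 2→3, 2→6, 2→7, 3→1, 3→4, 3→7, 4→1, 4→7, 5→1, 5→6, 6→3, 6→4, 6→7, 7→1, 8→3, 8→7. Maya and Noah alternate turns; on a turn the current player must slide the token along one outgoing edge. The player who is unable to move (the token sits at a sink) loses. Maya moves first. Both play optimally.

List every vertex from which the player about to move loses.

Use the standard recursion: the mover loses at a terminal position; elsewhere, the mover wins exactly when some move hands the opponent an L position.
Every edge goes from a vertex to one that appears earlier in the order 1, 7, 4, 3, 6, 8, 2, 5, so processing vertices in that order labels each vertex after all of its successors.
1: no outgoing edge → L
7: reaches L-position 1 → W
4: reaches L-position 1 → W
3: reaches L-position 1 → W
6: only reaches 3(W), 4(W), 7(W), all W → L
8: only reaches 3(W), 7(W), all W → L
2: reaches L-position 6 → W
5: reaches L-position 6 → W
Reading off the rows marked L gives the requested list; there are 3 such vertices.

1, 6, 8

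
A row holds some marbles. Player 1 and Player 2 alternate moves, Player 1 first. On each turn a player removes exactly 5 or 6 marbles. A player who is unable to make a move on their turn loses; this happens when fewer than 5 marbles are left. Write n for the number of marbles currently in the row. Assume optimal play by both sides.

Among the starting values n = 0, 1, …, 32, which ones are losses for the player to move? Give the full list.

Label each position W (a win for the player to move) or L (a loss). A position with no legal move is L; any other position is W exactly when some move reaches an L, and L when every move reaches a W.
n=0: no move → L
n=1: no move → L
n=2: no move → L
n=3: no move → L
n=4: no move → L
n=5: →0(L), so W
n=6: →1(L), so W
n=7: →2(L), so W
n=8: →3(L), so W
n=9: →4(L), so W
n=10: →4(L), so W
n=11: →6(W), 5(W) — all W, so L
n=12: →7(W), 6(W) — all W, so L
n=13: →8(W), 7(W) — all W, so L
n=14: →9(W), 8(W) — all W, so L
n=15: →10(W), 9(W) — all W, so L
n=16: →11(L), so W
n=17: →12(L), so W
n=18: →13(L), so W
n=19: →14(L), so W
n=20: →15(L), so W
n=21: →15(L), so W
n=22: →17(W), 16(W) — all W, so L
n=23: →18(W), 17(W) — all W, so L
n=24: →19(W), 18(W) — all W, so L
n=25: →20(W), 19(W) — all W, so L
n=26: →21(W), 20(W) — all W, so L
n=27: →22(L), so W
n=28: →23(L), so W
n=29: →24(L), so W
n=30: →25(L), so W
n=31: →26(L), so W
n=32: →26(L), so W
The losing starting values of n are exactly the entries labelled L in this table (15 of them).

0, 1, 2, 3, 4, 11, 12, 13, 14, 15, 22, 23, 24, 25, 26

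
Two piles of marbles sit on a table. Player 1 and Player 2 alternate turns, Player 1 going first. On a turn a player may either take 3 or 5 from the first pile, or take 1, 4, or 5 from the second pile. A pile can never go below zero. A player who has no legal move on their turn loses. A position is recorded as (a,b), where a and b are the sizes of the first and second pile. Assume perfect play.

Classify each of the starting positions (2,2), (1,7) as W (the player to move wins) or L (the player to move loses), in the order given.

(2,2): L, (1,7): W

Classify positions by backward induction: terminal positions (no move available) are L. From any other position, the mover wins iff some move reaches an L.
No move ever increases a pile, so every position that can arise here has a ≤ 2 and b ≤ 7; it is enough to label the cells with 0 ≤ a ≤ 2 and 0 ≤ b ≤ 7.
Every move lowers a or b (never raises either), so fill the grid row by row in increasing a, and left to right within a row: each cell's successors are then already labelled.
      b=0  b=1  b=2  b=3  b=4  b=5  b=6  b=7
a=0:    L    W    L    W    W    W    W    W
a=1:    L    W    L    W    W    W    W    W
a=2:    L    W    L    W    W    W    W    W
Cells with no legal move (terminal, hence L): (0,0), (1,0), (2,0).
The remaining L cells, each justified by listing all of its moves:
(0,2): only reaches (0,1)(W), which is W → L
(1,2): only reaches (1,1)(W), which is W → L
(2,2): only reaches (2,1)(W), which is W → L
Every other cell has at least one move into one of the L cells above, so it is W.
(2,2): one of the L cells justified above, so L
(1,7): the move to (1,2) reaches an L cell, so W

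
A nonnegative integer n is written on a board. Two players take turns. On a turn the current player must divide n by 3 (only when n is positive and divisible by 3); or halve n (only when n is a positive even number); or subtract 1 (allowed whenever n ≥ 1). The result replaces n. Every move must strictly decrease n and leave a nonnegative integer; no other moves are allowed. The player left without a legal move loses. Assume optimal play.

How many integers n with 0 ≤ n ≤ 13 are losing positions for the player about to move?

7

Classify positions by backward induction: terminal positions (no move available) are L. From any other position, the mover wins iff some move reaches an L.
n=0: no move → L
n=1: reaches L-position 0 → W
n=2: only reaches 1(W), which is W → L
n=3: reaches L-position 2 → W
n=4: reaches L-position 2 → W
n=5: only reaches 4(W), which is W → L
n=6: reaches L-position 2 → W
n=7: only reaches 6(W), which is W → L
n=8: reaches L-position 7 → W
n=9: only reaches 3(W), 8(W), all W → L
n=10: reaches L-position 5 → W
n=11: only reaches 10(W), which is W → L
n=12: reaches L-position 11 → W
n=13: only reaches 12(W), which is W → L
L entries with 0 ≤ n ≤ 13: n = 0, 2, 5, 7, 9, 11, 13; that makes 7.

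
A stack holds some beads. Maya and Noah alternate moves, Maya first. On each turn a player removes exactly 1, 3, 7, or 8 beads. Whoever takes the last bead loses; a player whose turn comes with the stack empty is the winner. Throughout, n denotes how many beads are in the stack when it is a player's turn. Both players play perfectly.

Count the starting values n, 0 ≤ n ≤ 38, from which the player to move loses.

Use the standard recursion: the mover wins at a terminal position; elsewhere, the mover wins exactly when some move hands the opponent an L position.
n=0: no move; the opponent has just taken the last bead and therefore loses → W
n=1: the only move is to 0(W), a W ⇒ L
n=2: can move to 1, which is L ⇒ W
n=3: moves to 2(W), 0(W); every one is W ⇒ L
n=4: can move to 3, which is L ⇒ W
n=5: moves to 4(W), 2(W); every one is W ⇒ L
n=6: can move to 5, which is L ⇒ W
n=7: moves to 6(W), 4(W), 0(W); every one is W ⇒ L
n=8: can move to 7, which is L ⇒ W
n=9: can move to 1, which is L ⇒ W
n=10: can move to 7, which is L ⇒ W
n=11: can move to 3, which is L ⇒ W
n=12: can move to 5, which is L ⇒ W
n=13: can move to 5, which is L ⇒ W
n=14: can move to 7, which is L ⇒ W
n=15: can move to 7, which is L ⇒ W
n=16: moves to 15(W), 13(W), 9(W), 8(W); every one is W ⇒ L
n=17: can move to 16, which is L ⇒ W
n=18: moves to 17(W), 15(W), 11(W), 10(W); every one is W ⇒ L
n=19: can move to 18, which is L ⇒ W
n=20: moves to 19(W), 17(W), 13(W), 12(W); every one is W ⇒ L
n=21: can move to 20, which is L ⇒ W
n=22: moves to 21(W), 19(W), 15(W), 14(W); every one is W ⇒ L
n=23: can move to 22, which is L ⇒ W
n=24: can move to 16, which is L ⇒ W
n=25: can move to 22, which is L ⇒ W
n=26: can move to 18, which is L ⇒ W
n=27: can move to 20, which is L ⇒ W
n=28: can move to 20, which is L ⇒ W
n=29: can move to 22, which is L ⇒ W
n=30: can move to 22, which is L ⇒ W
n=31: moves to 30(W), 28(W), 24(W), 23(W); every one is W ⇒ L
n=32: can move to 31, which is L ⇒ W
n=33: moves to 32(W), 30(W), 26(W), 25(W); every one is W ⇒ L
n=34: can move to 33, which is L ⇒ W
n=35: moves to 34(W), 32(W), 28(W), 27(W); every one is W ⇒ L
n=36: can move to 35, which is L ⇒ W
n=37: moves to 36(W), 34(W), 30(W), 29(W); every one is W ⇒ L
n=38: can move to 37, which is L ⇒ W
L entries with 0 ≤ n ≤ 38: n = 1, 3, 5, 7, 16, 18, 20, 22, 31, 33, 35, 37; that makes 12.

12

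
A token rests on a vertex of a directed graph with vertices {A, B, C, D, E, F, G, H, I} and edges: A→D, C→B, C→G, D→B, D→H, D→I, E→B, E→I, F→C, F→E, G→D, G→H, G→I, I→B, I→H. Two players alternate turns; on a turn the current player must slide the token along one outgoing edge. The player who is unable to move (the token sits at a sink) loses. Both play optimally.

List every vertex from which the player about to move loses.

Compute win/loss labels from the base case upward. A position with no move is L. Any other position is W if it can reach an L in one move, else L.
Every edge goes from a vertex to one that appears earlier in the order B, H, I, D, G, A, E, C, F, so processing vertices in that order labels each vertex after all of its successors.
B: no outgoing edge → L
H: no outgoing edge → L
I: W (go to H, an L position)
D: W (go to H, an L position)
G: W (go to H, an L position)
A: L (sole option D(W) is W)
E: W (go to B, an L position)
C: W (go to B, an L position)
F: L (options C(W), E(W) are all W)
The losing starting vertices are exactly the entries labelled L in this table (4 of them).

A, B, F, H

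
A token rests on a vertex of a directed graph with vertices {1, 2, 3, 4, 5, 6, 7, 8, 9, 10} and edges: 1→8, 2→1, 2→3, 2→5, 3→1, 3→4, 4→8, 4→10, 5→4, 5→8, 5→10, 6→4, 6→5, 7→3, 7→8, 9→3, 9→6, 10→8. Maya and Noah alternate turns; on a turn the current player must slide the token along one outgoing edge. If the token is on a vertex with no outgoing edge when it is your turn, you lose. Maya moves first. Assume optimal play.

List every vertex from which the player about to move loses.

Build the W/L table. Terminal = L. A non-terminal position is W if it has a move to some L; otherwise it is L.
Every edge goes from a vertex to one that appears earlier in the order 8, 10, 4, 5, 6, 1, 3, 9, 2, 7, so processing vertices in that order labels each vertex after all of its successors.
8: no outgoing edge → L
10: W (go to 8, an L position)
4: W (go to 8, an L position)
5: W (go to 8, an L position)
6: L (options 5(W), 4(W) are all W)
1: W (go to 8, an L position)
3: L (options 1(W), 4(W) are all W)
9: W (go to 3, an L position)
2: W (go to 3, an L position)
7: W (go to 3, an L position)
The losing starting vertices are exactly the entries labelled L in this table (3 of them).

3, 6, 8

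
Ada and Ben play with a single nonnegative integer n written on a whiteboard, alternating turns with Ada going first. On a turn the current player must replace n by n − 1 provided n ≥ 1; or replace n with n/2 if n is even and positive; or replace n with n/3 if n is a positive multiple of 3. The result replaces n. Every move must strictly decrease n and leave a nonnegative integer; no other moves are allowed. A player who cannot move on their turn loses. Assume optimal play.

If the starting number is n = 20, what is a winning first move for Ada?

Move to 19.

Compute win/loss labels from the base case upward. A position with no move is L. Any other position is W if it can reach an L in one move, else L.
n=0: no move → L
n=1: W (go to 0, an L position)
n=2: L (sole option 1(W) is W)
n=3: W (go to 2, an L position)
n=4: W (go to 2, an L position)
n=5: L (sole option 4(W) is W)
n=6: W (go to 2, an L position)
n=7: L (sole option 6(W) is W)
n=8: W (go to 7, an L position)
n=9: L (options 3(W), 8(W) are all W)
n=10: W (go to 5, an L position)
n=11: L (sole option 10(W) is W)
n=12: W (go to 11, an L position)
n=13: L (sole option 12(W) is W)
n=14: W (go to 7, an L position)
n=15: W (go to 5, an L position)
n=16: L (options 8(W), 15(W) are all W)
n=17: W (go to 16, an L position)
n=18: W (go to 9, an L position)
n=19: L (sole option 18(W) is W)
n=20: W (go to 19, an L position)
From 20, the L positions reachable in one move are: 19.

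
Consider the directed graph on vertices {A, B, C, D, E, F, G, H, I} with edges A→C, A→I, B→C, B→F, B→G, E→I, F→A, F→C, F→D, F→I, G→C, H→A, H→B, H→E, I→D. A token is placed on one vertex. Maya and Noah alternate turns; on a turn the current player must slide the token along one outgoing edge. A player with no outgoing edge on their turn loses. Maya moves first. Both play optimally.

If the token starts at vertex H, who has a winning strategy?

Maya wins.

Positions with no move are L. A position that does have a move is losing for the player to move precisely when every available move leads to a winning position for the opponent. Fill in the labels:
Every edge goes from a vertex to one that appears earlier in the order C, D, I, A, G, F, E, B, H, so processing vertices in that order labels each vertex after all of its successors.
C: no outgoing edge → L
D: no outgoing edge → L
I: can move to D, which is L ⇒ W
A: can move to C, which is L ⇒ W
G: can move to C, which is L ⇒ W
F: can move to D, which is L ⇒ W
E: the only move is to I(W), a W ⇒ L
B: can move to C, which is L ⇒ W
H: can move to E, which is L ⇒ W
The starting position H is W: Maya should move to E, handing over an L position.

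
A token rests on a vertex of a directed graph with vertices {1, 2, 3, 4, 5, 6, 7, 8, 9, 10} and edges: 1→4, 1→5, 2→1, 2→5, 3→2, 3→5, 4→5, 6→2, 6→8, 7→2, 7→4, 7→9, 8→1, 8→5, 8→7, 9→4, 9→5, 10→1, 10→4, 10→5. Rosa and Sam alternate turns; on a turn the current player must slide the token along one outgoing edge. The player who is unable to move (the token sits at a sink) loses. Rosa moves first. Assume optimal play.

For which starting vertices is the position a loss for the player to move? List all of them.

Label each position W (a win for the player to move) or L (a loss). A position with no legal move is L; any other position is W exactly when some move reaches an L, and L when every move reaches a W.
Every edge goes from a vertex to one that appears earlier in the order 5, 4, 1, 10, 2, 9, 3, 7, 8, 6, so processing vertices in that order labels each vertex after all of its successors.
5: no outgoing edge → L
4: reaches L-position 5 → W
1: reaches L-position 5 → W
10: reaches L-position 5 → W
2: reaches L-position 5 → W
9: reaches L-position 5 → W
3: reaches L-position 5 → W
7: only reaches 9(W), 2(W), 4(W), all W → L
8: reaches L-position 7 → W
6: only reaches 8(W), 2(W), all W → L
The losing starting vertices are exactly the entries labelled L in this table (3 of them).

5, 6, 7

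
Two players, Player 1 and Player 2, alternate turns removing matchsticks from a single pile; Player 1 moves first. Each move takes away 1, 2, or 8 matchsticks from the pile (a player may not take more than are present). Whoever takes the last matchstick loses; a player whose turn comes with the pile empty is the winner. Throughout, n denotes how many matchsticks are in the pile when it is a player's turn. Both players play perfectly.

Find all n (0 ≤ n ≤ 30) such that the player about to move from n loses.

1, 4, 7, 10, 13, 16, 19, 22, 25, 28

Positions with no move are W. A position that does have a move is losing for the player to move precisely when every available move leads to a winning position for the opponent. Fill in the labels:
n=0: no move; the opponent has just taken the last matchstick and therefore loses → W
n=1: the only move is to 0(W), a W ⇒ L
n=2: can move to 1, which is L ⇒ W
n=3: can move to 1, which is L ⇒ W
n=4: moves to 3(W), 2(W); every one is W ⇒ L
n=5: can move to 4, which is L ⇒ W
n=6: can move to 4, which is L ⇒ W
n=7: moves to 6(W), 5(W); every one is W ⇒ L
n=8: can move to 7, which is L ⇒ W
n=9: can move to 7, which is L ⇒ W
n=10: moves to 9(W), 8(W), 2(W); every one is W ⇒ L
n=11: can move to 10, which is L ⇒ W
n=12: can move to 10, which is L ⇒ W
n=13: moves to 12(W), 11(W), 5(W); every one is W ⇒ L
n=14: can move to 13, which is L ⇒ W
n=15: can move to 13, which is L ⇒ W
n=16: moves to 15(W), 14(W), 8(W); every one is W ⇒ L
n=17: can move to 16, which is L ⇒ W
n=18: can move to 16, which is L ⇒ W
n=19: moves to 18(W), 17(W), 11(W); every one is W ⇒ L
n=20: can move to 19, which is L ⇒ W
n=21: can move to 19, which is L ⇒ W
n=22: moves to 21(W), 20(W), 14(W); every one is W ⇒ L
n=23: can move to 22, which is L ⇒ W
n=24: can move to 22, which is L ⇒ W
n=25: moves to 24(W), 23(W), 17(W); every one is W ⇒ L
n=26: can move to 25, which is L ⇒ W
n=27: can move to 25, which is L ⇒ W
n=28: moves to 27(W), 26(W), 20(W); every one is W ⇒ L
n=29: can move to 28, which is L ⇒ W
n=30: can move to 28, which is L ⇒ W
The losing starting values of n are exactly the entries labelled L in this table (10 of them).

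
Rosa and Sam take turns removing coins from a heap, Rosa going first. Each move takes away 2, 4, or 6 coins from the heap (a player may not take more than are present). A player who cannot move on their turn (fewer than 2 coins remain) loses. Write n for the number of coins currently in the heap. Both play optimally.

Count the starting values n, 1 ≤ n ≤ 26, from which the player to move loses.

Positions with no move are L. A position that does have a move is losing for the player to move precisely when every available move leads to a winning position for the opponent. Fill in the labels:
n=0: no move → L
n=1: no move → L
n=2: →0(L), so W
n=3: →1(L), so W
n=4: →0(L), so W
n=5: →1(L), so W
n=6: →0(L), so W
n=7: →1(L), so W
n=8: →6(W), 4(W), 2(W) — all W, so L
n=9: →7(W), 5(W), 3(W) — all W, so L
n=10: →8(L), so W
n=11: →9(L), so W
n=12: →8(L), so W
n=13: →9(L), so W
n=14: →8(L), so W
n=15: →9(L), so W
n=16: →14(W), 12(W), 10(W) — all W, so L
n=17: →15(W), 13(W), 11(W) — all W, so L
n=18: →16(L), so W
n=19: →17(L), so W
n=20: →16(L), so W
n=21: →17(L), so W
n=22: →16(L), so W
n=23: →17(L), so W
n=24: →22(W), 20(W), 18(W) — all W, so L
n=25: →23(W), 21(W), 19(W) — all W, so L
n=26: →24(L), so W
L entries with 1 ≤ n ≤ 26 (n=0 is outside the asked range and is not counted): n = 1, 8, 9, 16, 17, 24, 25; that makes 7.

7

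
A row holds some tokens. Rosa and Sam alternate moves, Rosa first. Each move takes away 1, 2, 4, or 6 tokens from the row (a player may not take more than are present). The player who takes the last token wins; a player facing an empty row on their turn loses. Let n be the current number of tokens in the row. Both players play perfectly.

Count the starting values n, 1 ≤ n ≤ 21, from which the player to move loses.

Positions with no move are L. A position that does have a move is losing for the player to move precisely when every available move leads to a winning position for the opponent. Fill in the labels:
n=0: no move → L
n=1: can move to 0, which is L ⇒ W
n=2: can move to 0, which is L ⇒ W
n=3: moves to 2(W), 1(W); every one is W ⇒ L
n=4: can move to 3, which is L ⇒ W
n=5: can move to 3, which is L ⇒ W
n=6: can move to 0, which is L ⇒ W
n=7: can move to 3, which is L ⇒ W
n=8: moves to 7(W), 6(W), 4(W), 2(W); every one is W ⇒ L
n=9: can move to 8, which is L ⇒ W
n=10: can move to 8, which is L ⇒ W
n=11: moves to 10(W), 9(W), 7(W), 5(W); every one is W ⇒ L
n=12: can move to 11, which is L ⇒ W
n=13: can move to 11, which is L ⇒ W
n=14: can move to 8, which is L ⇒ W
n=15: can move to 11, which is L ⇒ W
n=16: moves to 15(W), 14(W), 12(W), 10(W); every one is W ⇒ L
n=17: can move to 16, which is L ⇒ W
n=18: can move to 16, which is L ⇒ W
n=19: moves to 18(W), 17(W), 15(W), 13(W); every one is W ⇒ L
n=20: can move to 19, which is L ⇒ W
n=21: can move to 19, which is L ⇒ W
L entries with 1 ≤ n ≤ 21 (n=0 is outside the asked range and is not counted): n = 3, 8, 11, 16, 19; that makes 5.

5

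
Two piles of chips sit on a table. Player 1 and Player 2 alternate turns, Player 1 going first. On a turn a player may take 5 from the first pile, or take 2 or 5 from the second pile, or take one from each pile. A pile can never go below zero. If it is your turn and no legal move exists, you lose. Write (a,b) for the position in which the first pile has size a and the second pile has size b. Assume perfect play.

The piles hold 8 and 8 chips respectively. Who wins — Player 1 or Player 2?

Player 2 wins.

Use the standard recursion: the mover loses at a terminal position; elsewhere, the mover wins exactly when some move hands the opponent an L position.
No move ever increases a pile, so every position that can arise here has a ≤ 8 and b ≤ 8; it is enough to label the cells with 0 ≤ a ≤ 8 and 0 ≤ b ≤ 8.
Every move lowers a or b (never raises either), so fill the grid row by row in increasing a, and left to right within a row: each cell's successors are then already labelled.
      b=0  b=1  b=2  b=3  b=4  b=5  b=6  b=7  b=8
a=0:    L    L    W    W    L    W    W    L    L
a=1:    L    W    W    L    L    W    W    L    W
a=2:    L    W    W    L    W    W    L    L    W
a=3:    L    W    W    L    W    W    L    W    W
a=4:    L    W    W    L    W    W    L    W    W
a=5:    W    W    L    L    W    W    L    W    W
a=6:    W    L    L    W    W    L    W    W    L
a=7:    W    L    W    W    L    L    W    W    L
a=8:    W    L    W    W    L    W    W    L    L
Cells with no legal move (terminal, hence L): (0,0), (0,1), (1,0), (2,0), (3,0), (4,0).
The remaining L cells, each justified by listing all of its moves:
(0,4): only reaches (0,2)(W), which is W → L
(0,7): only reaches (0,5)(W), (0,2)(W), all W → L
(0,8): only reaches (0,6)(W), (0,3)(W), all W → L
(1,3): only reaches (1,1)(W), (0,2)(W), all W → L
(1,4): only reaches (1,2)(W), (0,3)(W), all W → L
(1,7): only reaches (1,5)(W), (1,2)(W), (0,6)(W), all W → L
(2,3): only reaches (2,1)(W), (1,2)(W), all W → L
(2,6): only reaches (2,4)(W), (2,1)(W), (1,5)(W), all W → L
(2,7): only reaches (2,5)(W), (2,2)(W), (1,6)(W), all W → L
(3,3): only reaches (3,1)(W), (2,2)(W), all W → L
(3,6): only reaches (3,4)(W), (3,1)(W), (2,5)(W), all W → L
(4,3): only reaches (4,1)(W), (3,2)(W), all W → L
(4,6): only reaches (4,4)(W), (4,1)(W), (3,5)(W), all W → L
(5,2): only reaches (0,2)(W), (5,0)(W), (4,1)(W), all W → L
(5,3): only reaches (0,3)(W), (5,1)(W), (4,2)(W), all W → L
(5,6): only reaches (0,6)(W), (5,4)(W), (5,1)(W), (4,5)(W), all W → L
(6,1): only reaches (1,1)(W), (5,0)(W), all W → L
(6,2): only reaches (1,2)(W), (6,0)(W), (5,1)(W), all W → L
(6,5): only reaches (1,5)(W), (6,3)(W), (6,0)(W), (5,4)(W), all W → L
(6,8): only reaches (1,8)(W), (6,6)(W), (6,3)(W), (5,7)(W), all W → L
(7,1): only reaches (2,1)(W), (6,0)(W), all W → L
(7,4): only reaches (2,4)(W), (7,2)(W), (6,3)(W), all W → L
(7,5): only reaches (2,5)(W), (7,3)(W), (7,0)(W), (6,4)(W), all W → L
(7,8): only reaches (2,8)(W), (7,6)(W), (7,3)(W), (6,7)(W), all W → L
(8,1): only reaches (3,1)(W), (7,0)(W), all W → L
(8,4): only reaches (3,4)(W), (8,2)(W), (7,3)(W), all W → L
(8,7): only reaches (3,7)(W), (8,5)(W), (8,2)(W), (7,6)(W), all W → L
(8,8): only reaches (3,8)(W), (8,6)(W), (8,3)(W), (7,7)(W), all W → L
Every other cell has at least one move into one of the L cells above, so it is W.
The starting position (8,8) is L: whatever Player 1 does, the opponent receives a W position.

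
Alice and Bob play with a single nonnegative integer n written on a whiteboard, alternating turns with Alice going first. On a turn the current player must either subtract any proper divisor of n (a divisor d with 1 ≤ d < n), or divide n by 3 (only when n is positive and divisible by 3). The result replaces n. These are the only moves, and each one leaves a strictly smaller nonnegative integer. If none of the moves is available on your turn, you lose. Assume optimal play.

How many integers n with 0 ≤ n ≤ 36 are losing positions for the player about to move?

15

Use the standard recursion: the mover loses at a terminal position; elsewhere, the mover wins exactly when some move hands the opponent an L position.
n=0: no move → L
n=1: no move → L
n=2: W (go to 1, an L position)
n=3: W (go to 1, an L position)
n=4: L (options 2(W), 3(W) are all W)
n=5: W (go to 4, an L position)
n=6: W (go to 4, an L position)
n=7: L (sole option 6(W) is W)
n=8: W (go to 4, an L position)
n=9: L (options 3(W), 6(W), 8(W) are all W)
n=10: W (go to 9, an L position)
n=11: L (sole option 10(W) is W)
n=12: W (go to 4, an L position)
n=13: L (sole option 12(W) is W)
n=14: W (go to 7, an L position)
n=15: L (options 5(W), 10(W), 12(W), 14(W) are all W)
n=16: W (go to 15, an L position)
n=17: L (sole option 16(W) is W)
n=18: W (go to 9, an L position)
n=19: L (sole option 18(W) is W)
n=20: W (go to 15, an L position)
n=21: W (go to 7, an L position)
n=22: W (go to 11, an L position)
n=23: L (sole option 22(W) is W)
n=24: W (go to 23, an L position)
n=25: L (options 20(W), 24(W) are all W)
n=26: W (go to 13, an L position)
n=27: W (go to 9, an L position)
n=28: L (options 14(W), 21(W), 24(W), 26(W), 27(W) are all W)
n=29: W (go to 28, an L position)
n=30: W (go to 15, an L position)
n=31: L (sole option 30(W) is W)
n=32: W (go to 28, an L position)
n=33: W (go to 11, an L position)
n=34: W (go to 17, an L position)
n=35: W (go to 28, an L position)
n=36: L (options 12(W), 18(W), 24(W), 27(W), 30(W), 32(W), 33(W), 34(W), 35(W) are all W)
L entries with 0 ≤ n ≤ 36: n = 0, 1, 4, 7, 9, 11, 13, 15, 17, 19, 23, 25, 28, 31, 36; that makes 15.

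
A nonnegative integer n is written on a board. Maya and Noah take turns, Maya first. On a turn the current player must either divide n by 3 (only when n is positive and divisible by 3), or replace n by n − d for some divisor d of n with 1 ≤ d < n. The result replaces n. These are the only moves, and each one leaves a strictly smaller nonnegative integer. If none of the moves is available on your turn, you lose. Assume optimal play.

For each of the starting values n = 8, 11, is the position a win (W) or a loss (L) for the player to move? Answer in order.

8: W, 11: L

Compute win/loss labels from the base case upward. A position with no move is L. Any other position is W if it can reach an L in one move, else L.
n=0: no move → L
n=1: no move → L
n=2: can move to 1, which is L ⇒ W
n=3: can move to 1, which is L ⇒ W
n=4: moves to 2(W), 3(W); every one is W ⇒ L
n=5: can move to 4, which is L ⇒ W
n=6: can move to 4, which is L ⇒ W
n=7: the only move is to 6(W), a W ⇒ L
n=8: can move to 4, which is L ⇒ W
n=9: moves to 3(W), 6(W), 8(W); every one is W ⇒ L
n=10: can move to 9, which is L ⇒ W
n=11: the only move is to 10(W), a W ⇒ L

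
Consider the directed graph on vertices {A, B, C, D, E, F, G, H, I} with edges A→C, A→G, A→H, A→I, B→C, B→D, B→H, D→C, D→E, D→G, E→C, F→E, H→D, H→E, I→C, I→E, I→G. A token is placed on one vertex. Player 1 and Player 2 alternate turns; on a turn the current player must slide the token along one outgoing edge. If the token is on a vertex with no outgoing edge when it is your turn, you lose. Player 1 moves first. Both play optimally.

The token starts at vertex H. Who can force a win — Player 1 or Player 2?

Classify positions by backward induction: terminal positions (no move available) are L. From any other position, the mover wins iff some move reaches an L.
Every edge goes from a vertex to one that appears earlier in the order G, C, E, I, D, H, A, F, B, so processing vertices in that order labels each vertex after all of its successors.
G: no outgoing edge → L
C: no outgoing edge → L
E: can move to C, which is L ⇒ W
I: can move to C, which is L ⇒ W
D: can move to C, which is L ⇒ W
H: moves to D(W), E(W); every one is W ⇒ L
A: can move to H, which is L ⇒ W
F: the only move is to E(W), a W ⇒ L
B: can move to H, which is L ⇒ W
Every move from H reaches a W position, so the mover loses.

Player 2 wins.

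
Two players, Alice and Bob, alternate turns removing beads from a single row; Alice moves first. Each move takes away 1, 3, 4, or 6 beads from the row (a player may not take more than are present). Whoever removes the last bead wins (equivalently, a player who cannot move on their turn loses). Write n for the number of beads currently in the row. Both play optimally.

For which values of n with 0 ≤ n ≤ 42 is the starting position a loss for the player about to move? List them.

Positions with no move are L. A position that does have a move is losing for the player to move precisely when every available move leads to a winning position for the opponent. Fill in the labels:
n=0: no move → L
n=1: W (go to 0, an L position)
n=2: L (sole option 1(W) is W)
n=3: W (go to 2, an L position)
n=4: W (go to 0, an L position)
n=5: W (go to 2, an L position)
n=6: W (go to 2, an L position)
n=7: L (options 6(W), 4(W), 3(W), 1(W) are all W)
n=8: W (go to 7, an L position)
n=9: L (options 8(W), 6(W), 5(W), 3(W) are all W)
n=10: W (go to 9, an L position)
n=11: W (go to 7, an L position)
n=12: W (go to 9, an L position)
n=13: W (go to 9, an L position)
n=14: L (options 13(W), 11(W), 10(W), 8(W) are all W)
n=15: W (go to 14, an L position)
n=16: L (options 15(W), 13(W), 12(W), 10(W) are all W)
n=17: W (go to 16, an L position)
n=18: W (go to 14, an L position)
n=19: W (go to 16, an L position)
n=20: W (go to 16, an L position)
n=21: L (options 20(W), 18(W), 17(W), 15(W) are all W)
n=22: W (go to 21, an L position)
n=23: L (options 22(W), 20(W), 19(W), 17(W) are all W)
n=24: W (go to 23, an L position)
n=25: W (go to 21, an L position)
n=26: W (go to 23, an L position)
n=27: W (go to 23, an L position)
n=28: L (options 27(W), 25(W), 24(W), 22(W) are all W)
n=29: W (go to 28, an L position)
n=30: L (options 29(W), 27(W), 26(W), 24(W) are all W)
n=31: W (go to 30, an L position)
n=32: W (go to 28, an L position)
n=33: W (go to 30, an L position)
n=34: W (go to 30, an L position)
n=35: L (options 34(W), 32(W), 31(W), 29(W) are all W)
n=36: W (go to 35, an L position)
n=37: L (options 36(W), 34(W), 33(W), 31(W) are all W)
n=38: W (go to 37, an L position)
n=39: W (go to 35, an L position)
n=40: W (go to 37, an L position)
n=41: W (go to 37, an L position)
n=42: L (options 41(W), 39(W), 38(W), 36(W) are all W)
Reading off the rows marked L gives the requested list; there are 13 such values of n.

0, 2, 7, 9, 14, 16, 21, 23, 28, 30, 35, 37, 42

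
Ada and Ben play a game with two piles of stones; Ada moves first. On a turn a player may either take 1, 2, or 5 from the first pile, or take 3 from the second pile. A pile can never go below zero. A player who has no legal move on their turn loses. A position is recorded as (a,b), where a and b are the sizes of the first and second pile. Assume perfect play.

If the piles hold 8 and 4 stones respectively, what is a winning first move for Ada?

Classify positions by backward induction: terminal positions (no move available) are L. From any other position, the mover wins iff some move reaches an L.
No move ever increases a pile, so every position that can arise here has a ≤ 8 and b ≤ 4; it is enough to label the cells with 0 ≤ a ≤ 8 and 0 ≤ b ≤ 4.
Every move lowers a or b (never raises either), so fill the grid row by row in increasing a, and left to right within a row: each cell's successors are then already labelled.
      b=0  b=1  b=2  b=3  b=4
a=0:    L    L    L    W    W
a=1:    W    W    W    L    L
a=2:    W    W    W    W    W
a=3:    L    L    L    W    W
a=4:    W    W    W    L    L
a=5:    W    W    W    W    W
a=6:    L    L    L    W    W
a=7:    W    W    W    L    L
a=8:    W    W    W    W    W
Cells with no legal move (terminal, hence L): (0,0), (0,1), (0,2).
The remaining L cells, each justified by listing all of its moves:
(1,3): L (options (0,3)(W), (1,0)(W) are all W)
(1,4): L (options (0,4)(W), (1,1)(W) are all W)
(3,0): L (options (2,0)(W), (1,0)(W) are all W)
(3,1): L (options (2,1)(W), (1,1)(W) are all W)
(3,2): L (options (2,2)(W), (1,2)(W) are all W)
(4,3): L (options (3,3)(W), (2,3)(W), (4,0)(W) are all W)
(4,4): L (options (3,4)(W), (2,4)(W), (4,1)(W) are all W)
(6,0): L (options (5,0)(W), (4,0)(W), (1,0)(W) are all W)
(6,1): L (options (5,1)(W), (4,1)(W), (1,1)(W) are all W)
(6,2): L (options (5,2)(W), (4,2)(W), (1,2)(W) are all W)
(7,3): L (options (6,3)(W), (5,3)(W), (2,3)(W), (7,0)(W) are all W)
(7,4): L (options (6,4)(W), (5,4)(W), (2,4)(W), (7,1)(W) are all W)
Every other cell has at least one move into one of the L cells above, so it is W.
From (8,4), the L positions reachable in one move are: (7,4).

Move to (7,4).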